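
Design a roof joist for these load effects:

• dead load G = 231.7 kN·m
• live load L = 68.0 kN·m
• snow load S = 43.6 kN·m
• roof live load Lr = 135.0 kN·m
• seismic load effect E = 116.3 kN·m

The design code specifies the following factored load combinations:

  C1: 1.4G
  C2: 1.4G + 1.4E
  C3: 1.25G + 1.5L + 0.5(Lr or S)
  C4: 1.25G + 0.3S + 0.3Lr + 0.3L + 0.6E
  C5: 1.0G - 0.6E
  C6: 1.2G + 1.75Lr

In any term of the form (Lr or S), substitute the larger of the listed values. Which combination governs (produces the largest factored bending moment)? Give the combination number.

Combination 6

(Lr or S) → Lr = 135.0 kN·m.
C1: 1.4(231.7) = 324.4
C2: 1.4(231.7) + 1.4(116.3) = 324.4 + 162.8 = 487.2
C3: 1.25(231.7) + 1.5(68.0) + 0.5(135.0) = 289.6 + 102.0 + 67.5 = 459.1
C4: 1.25(231.7) + 0.3(43.6) + 0.3(135.0) + 0.3(68.0) + 0.6(116.3) = 289.6 + 13.1 + 40.5 + 20.4 + 69.8 = 433.4
C5: 1.0(231.7) - 0.6(116.3) = 231.7 - 69.8 = 161.9
C6: 1.2(231.7) + 1.75(135.0) = 278.0 + 236.3 = 514.3
The largest value is 514.3 kN·m from combination 6.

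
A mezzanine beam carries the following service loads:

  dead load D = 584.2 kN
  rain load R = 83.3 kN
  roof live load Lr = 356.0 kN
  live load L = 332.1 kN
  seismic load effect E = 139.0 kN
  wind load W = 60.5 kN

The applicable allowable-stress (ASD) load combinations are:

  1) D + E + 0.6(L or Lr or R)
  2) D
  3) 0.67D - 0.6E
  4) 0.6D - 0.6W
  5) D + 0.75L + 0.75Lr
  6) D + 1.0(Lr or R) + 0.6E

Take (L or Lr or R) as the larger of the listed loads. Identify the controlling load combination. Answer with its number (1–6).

(L or Lr or R) → Lr = 356.0 kN; (Lr or R) → Lr = 356.0 kN.
1) 1.0(584.2) + 1.0(139.0) + 0.6(356.0) = 936.8
2) 1.0(584.2) = 584.2
3) 0.67(584.2) - 0.6(139.0) = 308.0
4) 0.6(584.2) - 0.6(60.5) = 314.2
5) 1.0(584.2) + 0.75(332.1) + 0.75(356.0) = 1100.3
6) 1.0(584.2) + 1.0(356.0) + 0.6(139.0) = 1023.6
The largest value is 1100.3 kN from combination 5.

Combination 5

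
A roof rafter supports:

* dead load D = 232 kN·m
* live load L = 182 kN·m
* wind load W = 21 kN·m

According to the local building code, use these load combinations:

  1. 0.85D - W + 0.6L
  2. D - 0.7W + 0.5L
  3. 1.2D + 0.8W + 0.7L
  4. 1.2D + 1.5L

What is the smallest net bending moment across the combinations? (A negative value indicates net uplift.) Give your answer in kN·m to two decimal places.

285.40 kN·m

1. 0.85(232) - 1.0(21) + 0.6(182) = 197.20 - 21.00 + 109.20 = 285.40
2. 1.0(232) - 0.7(21) + 0.5(182) = 232.00 - 14.70 + 91.00 = 308.30
3. 1.2(232) + 0.8(21) + 0.7(182) = 278.40 + 16.80 + 127.40 = 422.60
4. 1.2(232) + 1.5(182) = 278.40 + 273.00 = 551.40
Combination 1 gives the minimum: 285.40 kN·m.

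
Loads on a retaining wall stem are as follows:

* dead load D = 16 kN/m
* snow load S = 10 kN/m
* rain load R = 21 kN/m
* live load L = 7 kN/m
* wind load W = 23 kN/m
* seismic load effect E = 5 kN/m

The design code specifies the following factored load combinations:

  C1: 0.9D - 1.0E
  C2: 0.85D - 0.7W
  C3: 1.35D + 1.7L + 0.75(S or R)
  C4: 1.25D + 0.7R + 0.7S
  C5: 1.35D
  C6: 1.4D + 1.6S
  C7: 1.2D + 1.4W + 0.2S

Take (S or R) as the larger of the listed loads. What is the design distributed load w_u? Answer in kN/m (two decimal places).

53.40 kN/m

(S or R) → R = 21 kN/m.
C1: 0.9(16) - 1.0(5) = 14.40 - 5.00 = 9.40
C2: 0.85(16) - 0.7(23) = 13.60 - 16.10 = -2.50
C3: 1.35(16) + 1.7(7) + 0.75(21) = 21.60 + 11.90 + 15.75 = 49.25
C4: 1.25(16) + 0.7(21) + 0.7(10) = 20.00 + 14.70 + 7.00 = 41.70
C5: 1.35(16) = 21.60
C6: 1.4(16) + 1.6(10) = 22.40 + 16.00 = 38.40
C7: 1.2(16) + 1.4(23) + 0.2(10) = 19.20 + 32.20 + 2.00 = 53.40
The controlling combination is 7, giving 53.40 kN/m.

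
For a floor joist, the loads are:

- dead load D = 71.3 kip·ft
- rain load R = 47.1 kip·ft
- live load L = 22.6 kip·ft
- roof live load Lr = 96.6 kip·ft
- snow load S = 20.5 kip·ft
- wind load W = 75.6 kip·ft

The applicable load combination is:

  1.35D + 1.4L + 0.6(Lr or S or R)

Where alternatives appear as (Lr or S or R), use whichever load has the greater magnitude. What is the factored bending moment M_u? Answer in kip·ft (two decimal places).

185.86 kip·ft

(Lr or S or R) → Lr = 96.6 kip·ft.
1.35(71.3) + 1.4(22.6) + 0.6(96.6) = 185.86
M_u = 185.86 kip·ft.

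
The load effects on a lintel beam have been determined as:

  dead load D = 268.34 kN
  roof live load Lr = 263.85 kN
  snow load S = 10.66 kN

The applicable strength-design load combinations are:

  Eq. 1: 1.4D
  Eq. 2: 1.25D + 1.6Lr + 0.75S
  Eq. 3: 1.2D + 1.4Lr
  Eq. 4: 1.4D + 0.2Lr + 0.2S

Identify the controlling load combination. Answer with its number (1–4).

Combination 2

Eq. 1: 1.4(268.34) = 375.68
Eq. 2: 1.25(268.34) + 1.6(263.85) + 0.75(10.66) = 765.58
Eq. 3: 1.2(268.34) + 1.4(263.85) = 322.01 + 369.39 = 691.40
Eq. 4: 1.4(268.34) + 0.2(263.85) + 0.2(10.66) = 375.68 + 52.77 + 2.13 = 430.58
The largest value is 765.58 kN from combination 2.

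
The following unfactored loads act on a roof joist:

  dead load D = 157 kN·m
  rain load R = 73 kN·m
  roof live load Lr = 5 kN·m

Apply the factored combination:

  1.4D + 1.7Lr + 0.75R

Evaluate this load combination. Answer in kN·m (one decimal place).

1.4(157) + 1.7(5) + 0.75(73) = 219.8 + 8.5 + 54.8 = 283.1
M_u = 283.1 kN·m.

283.1 kN·m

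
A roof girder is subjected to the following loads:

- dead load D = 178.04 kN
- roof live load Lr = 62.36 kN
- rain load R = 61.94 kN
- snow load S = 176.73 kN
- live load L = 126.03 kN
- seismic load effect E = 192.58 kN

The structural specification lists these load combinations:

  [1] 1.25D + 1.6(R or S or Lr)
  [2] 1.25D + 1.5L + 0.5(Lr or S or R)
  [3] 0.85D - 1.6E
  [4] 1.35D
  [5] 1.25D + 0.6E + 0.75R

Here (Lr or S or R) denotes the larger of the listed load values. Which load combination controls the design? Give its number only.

(R or S or Lr) → S = 176.73 kN; (Lr or S or R) → S = 176.73 kN.
[1] 1.25(178.04) + 1.6(176.73) = 505.32
[2] 1.25(178.04) + 1.5(126.03) + 0.5(176.73) = 499.96
[3] 0.85(178.04) - 1.6(192.58) = -156.79
[4] 1.35(178.04) = 240.35
[5] 1.25(178.04) + 0.6(192.58) + 0.75(61.94) = 384.55
The largest value is 505.32 kN from combination 1.

Combination 1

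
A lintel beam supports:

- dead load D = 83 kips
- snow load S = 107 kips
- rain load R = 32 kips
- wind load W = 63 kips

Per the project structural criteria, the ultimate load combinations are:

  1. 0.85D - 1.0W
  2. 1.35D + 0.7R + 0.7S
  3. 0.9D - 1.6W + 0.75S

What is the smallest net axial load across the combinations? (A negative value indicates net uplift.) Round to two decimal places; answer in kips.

1. 0.85(83) - 1.0(63) = 70.55 - 63.00 = 7.55
2. 1.35(83) + 0.7(32) + 0.7(107) = 112.05 + 22.40 + 74.90 = 209.35
3. 0.9(83) - 1.6(63) + 0.75(107) = 74.70 - 100.80 + 80.25 = 54.15
Combination 1 gives the minimum: 7.55 kips.

7.55 kips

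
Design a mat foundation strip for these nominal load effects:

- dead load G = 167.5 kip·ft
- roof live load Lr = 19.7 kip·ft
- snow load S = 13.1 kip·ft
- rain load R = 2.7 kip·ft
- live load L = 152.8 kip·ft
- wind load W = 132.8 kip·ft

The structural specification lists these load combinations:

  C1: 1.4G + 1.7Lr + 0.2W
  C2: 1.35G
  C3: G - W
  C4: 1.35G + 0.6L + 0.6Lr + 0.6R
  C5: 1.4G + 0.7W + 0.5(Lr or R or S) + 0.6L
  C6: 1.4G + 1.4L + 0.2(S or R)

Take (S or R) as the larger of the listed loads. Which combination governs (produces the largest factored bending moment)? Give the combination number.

(Lr or R or S) → Lr = 19.7 kip·ft; (S or R) → S = 13.1 kip·ft.
C1: 1.4(167.5) + 1.7(19.7) + 0.2(132.8) = 234.5 + 33.5 + 26.6 = 294.6
C2: 1.35(167.5) = 226.1
C3: 1.0(167.5) - 1.0(132.8) = 167.5 - 132.8 = 34.7
C4: 1.35(167.5) + 0.6(152.8) + 0.6(19.7) + 0.6(2.7) = 226.1 + 91.7 + 11.8 + 1.6 = 331.2
C5: 1.4(167.5) + 0.7(132.8) + 0.5(19.7) + 0.6(152.8) = 429.0
C6: 1.4(167.5) + 1.4(152.8) + 0.2(13.1) = 234.5 + 213.9 + 2.6 = 451.0
The largest value is 451.0 kip·ft from combination 6.

Combination 6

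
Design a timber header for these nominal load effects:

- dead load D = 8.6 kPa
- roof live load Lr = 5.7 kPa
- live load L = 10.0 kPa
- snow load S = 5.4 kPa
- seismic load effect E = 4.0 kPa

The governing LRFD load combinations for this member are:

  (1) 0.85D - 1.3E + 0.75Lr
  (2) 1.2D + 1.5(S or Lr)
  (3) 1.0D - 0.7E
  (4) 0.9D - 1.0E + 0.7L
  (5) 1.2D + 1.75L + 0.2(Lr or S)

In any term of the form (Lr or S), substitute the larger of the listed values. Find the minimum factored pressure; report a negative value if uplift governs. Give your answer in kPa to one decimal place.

(S or Lr) → Lr = 5.7 kPa; (Lr or S) → Lr = 5.7 kPa.
(1) 0.85(8.6) - 1.3(4.0) + 0.75(5.7) = 7.3 - 5.2 + 4.3 = 6.4
(2) 1.2(8.6) + 1.5(5.7) = 10.3 + 8.6 = 18.9
(3) 1.0(8.6) - 0.7(4.0) = 8.6 - 2.8 = 5.8
(4) 0.9(8.6) - 1.0(4.0) + 0.7(10.0) = 7.7 - 4.0 + 7.0 = 10.7
(5) 1.2(8.6) + 1.75(10.0) + 0.2(5.7) = 29.0
Combination 3 gives the minimum: 5.8 kPa.

5.8 kPa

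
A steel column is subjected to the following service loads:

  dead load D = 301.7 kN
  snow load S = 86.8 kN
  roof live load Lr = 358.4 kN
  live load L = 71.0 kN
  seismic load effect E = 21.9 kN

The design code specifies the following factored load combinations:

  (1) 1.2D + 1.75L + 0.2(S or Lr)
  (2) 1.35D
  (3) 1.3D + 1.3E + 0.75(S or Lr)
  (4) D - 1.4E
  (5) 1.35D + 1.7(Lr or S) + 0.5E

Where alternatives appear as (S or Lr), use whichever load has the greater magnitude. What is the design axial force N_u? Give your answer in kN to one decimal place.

(S or Lr) → Lr = 358.4 kN; (Lr or S) → Lr = 358.4 kN.
(1) 1.2(301.7) + 1.75(71.0) + 0.2(358.4) = 558.0
(2) 1.35(301.7) = 407.3
(3) 1.3(301.7) + 1.3(21.9) + 0.75(358.4) = 689.5
(4) 1.0(301.7) - 1.4(21.9) = 271.0
(5) 1.35(301.7) + 1.7(358.4) + 0.5(21.9) = 1027.5
Combination 5 governs: N_u = 1027.5 kN.

1027.5 kN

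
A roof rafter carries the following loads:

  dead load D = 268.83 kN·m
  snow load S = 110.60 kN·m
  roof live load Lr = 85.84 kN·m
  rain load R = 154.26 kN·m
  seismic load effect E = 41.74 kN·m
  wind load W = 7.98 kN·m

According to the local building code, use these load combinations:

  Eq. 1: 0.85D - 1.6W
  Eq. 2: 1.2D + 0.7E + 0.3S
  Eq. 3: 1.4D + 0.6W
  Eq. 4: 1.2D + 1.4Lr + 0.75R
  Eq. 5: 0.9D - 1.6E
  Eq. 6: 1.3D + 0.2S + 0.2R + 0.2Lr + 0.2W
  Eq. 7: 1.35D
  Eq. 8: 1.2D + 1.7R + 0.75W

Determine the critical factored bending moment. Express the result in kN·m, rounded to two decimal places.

590.82 kN·m

Eq. 1: 0.85(268.83) - 1.6(7.98) = 228.51 - 12.77 = 215.74
Eq. 2: 1.2(268.83) + 0.7(41.74) + 0.3(110.60) = 384.99
Eq. 3: 1.4(268.83) + 0.6(7.98) = 376.36 + 4.79 = 381.15
Eq. 4: 1.2(268.83) + 1.4(85.84) + 0.75(154.26) = 558.47
Eq. 5: 0.9(268.83) - 1.6(41.74) = 175.16
Eq. 6: 1.3(268.83) + 0.2(110.60) + 0.2(154.26) + 0.2(85.84) + 0.2(7.98) = 349.48 + 22.12 + 30.85 + 17.17 + 1.60 = 421.22
Eq. 7: 1.35(268.83) = 362.92
Eq. 8: 1.2(268.83) + 1.7(154.26) + 0.75(7.98) = 590.82
Combination 8 governs: M_u = 590.82 kN·m.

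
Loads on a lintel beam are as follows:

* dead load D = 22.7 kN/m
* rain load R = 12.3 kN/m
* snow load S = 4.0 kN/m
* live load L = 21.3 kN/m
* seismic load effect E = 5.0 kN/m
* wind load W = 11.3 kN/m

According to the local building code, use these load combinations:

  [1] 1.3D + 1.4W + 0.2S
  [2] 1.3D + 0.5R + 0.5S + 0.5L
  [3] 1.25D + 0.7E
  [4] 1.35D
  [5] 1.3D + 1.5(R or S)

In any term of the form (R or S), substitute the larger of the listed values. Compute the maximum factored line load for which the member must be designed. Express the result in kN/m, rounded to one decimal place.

(R or S) → R = 12.3 kN/m.
[1] 1.3(22.7) + 1.4(11.3) + 0.2(4.0) = 29.5 + 15.8 + 0.8 = 46.1
[2] 1.3(22.7) + 0.5(12.3) + 0.5(4.0) + 0.5(21.3) = 48.3
[3] 1.25(22.7) + 0.7(5.0) = 28.4 + 3.5 = 31.9
[4] 1.35(22.7) = 30.6
[5] 1.3(22.7) + 1.5(12.3) = 29.5 + 18.5 = 48.0
Combination 2 governs: w_u = 48.3 kN/m.

48.3 kN/m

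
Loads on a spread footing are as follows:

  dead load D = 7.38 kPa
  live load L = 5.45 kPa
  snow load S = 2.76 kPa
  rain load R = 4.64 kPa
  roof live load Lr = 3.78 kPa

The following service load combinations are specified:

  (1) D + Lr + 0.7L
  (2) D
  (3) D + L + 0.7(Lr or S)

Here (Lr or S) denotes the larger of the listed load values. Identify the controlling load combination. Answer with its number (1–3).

Combination 3

(Lr or S) → Lr = 3.78 kPa.
(1) 1.0(7.38) + 1.0(3.78) + 0.7(5.45) = 7.38 + 3.78 + 3.82 = 14.98
(2) 1.0(7.38) = 7.38
(3) 1.0(7.38) + 1.0(5.45) + 0.7(3.78) = 7.38 + 5.45 + 2.65 = 15.48
The largest value is 15.48 kPa from combination 3.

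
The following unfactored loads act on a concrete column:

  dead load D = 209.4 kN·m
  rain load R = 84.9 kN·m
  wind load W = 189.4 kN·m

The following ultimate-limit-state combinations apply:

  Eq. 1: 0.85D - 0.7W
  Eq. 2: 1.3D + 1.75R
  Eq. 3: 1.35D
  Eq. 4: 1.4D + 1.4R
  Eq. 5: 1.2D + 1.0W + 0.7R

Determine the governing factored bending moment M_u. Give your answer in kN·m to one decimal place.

Eq. 1: 0.85(209.4) - 0.7(189.4) = 178.0 - 132.6 = 45.4
Eq. 2: 1.3(209.4) + 1.75(84.9) = 272.2 + 148.6 = 420.8
Eq. 3: 1.35(209.4) = 282.7
Eq. 4: 1.4(209.4) + 1.4(84.9) = 412.0
Eq. 5: 1.2(209.4) + 1.0(189.4) + 0.7(84.9) = 251.3 + 189.4 + 59.4 = 500.1
Maximum is from combination 5.

500.1 kN·m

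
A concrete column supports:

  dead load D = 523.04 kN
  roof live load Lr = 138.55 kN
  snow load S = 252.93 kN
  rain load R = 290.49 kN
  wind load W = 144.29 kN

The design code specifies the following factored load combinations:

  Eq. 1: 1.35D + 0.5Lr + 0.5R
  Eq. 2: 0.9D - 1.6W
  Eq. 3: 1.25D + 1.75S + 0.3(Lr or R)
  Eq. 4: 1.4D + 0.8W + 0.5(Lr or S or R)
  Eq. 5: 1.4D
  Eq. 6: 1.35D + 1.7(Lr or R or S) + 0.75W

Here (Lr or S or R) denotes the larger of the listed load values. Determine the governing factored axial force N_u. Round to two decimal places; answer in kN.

1308.15 kN

(Lr or R) → R = 290.49 kN; (Lr or S or R) → R = 290.49 kN; (Lr or R or S) → R = 290.49 kN.
Eq. 1: 1.35(523.04) + 0.5(138.55) + 0.5(290.49) = 920.62
Eq. 2: 0.9(523.04) - 1.6(144.29) = 239.87
Eq. 3: 1.25(523.04) + 1.75(252.93) + 0.3(290.49) = 1183.57
Eq. 4: 1.4(523.04) + 0.8(144.29) + 0.5(290.49) = 992.93
Eq. 5: 1.4(523.04) = 732.26
Eq. 6: 1.35(523.04) + 1.7(290.49) + 0.75(144.29) = 706.10 + 493.83 + 108.22 = 1308.15
Combination 6 governs: N_u = 1308.15 kN.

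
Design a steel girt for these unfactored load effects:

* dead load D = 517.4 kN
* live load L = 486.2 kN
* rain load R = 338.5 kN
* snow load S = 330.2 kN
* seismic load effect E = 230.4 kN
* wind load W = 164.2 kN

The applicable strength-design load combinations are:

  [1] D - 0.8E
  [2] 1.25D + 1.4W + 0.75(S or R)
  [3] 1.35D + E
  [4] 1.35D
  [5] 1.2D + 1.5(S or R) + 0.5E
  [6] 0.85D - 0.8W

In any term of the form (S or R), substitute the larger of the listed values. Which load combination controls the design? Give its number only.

Combination 5

(S or R) → R = 338.5 kN.
[1] 1.0(517.4) - 0.8(230.4) = 517.40 - 184.32 = 333.08
[2] 1.25(517.4) + 1.4(164.2) + 0.75(338.5) = 646.75 + 229.88 + 253.88 = 1130.51
[3] 1.35(517.4) + 1.0(230.4) = 698.49 + 230.40 = 928.89
[4] 1.35(517.4) = 698.49
[5] 1.2(517.4) + 1.5(338.5) + 0.5(230.4) = 620.88 + 507.75 + 115.20 = 1243.83
[6] 0.85(517.4) - 0.8(164.2) = 439.79 - 131.36 = 308.43
The largest value is 1243.83 kN from combination 5.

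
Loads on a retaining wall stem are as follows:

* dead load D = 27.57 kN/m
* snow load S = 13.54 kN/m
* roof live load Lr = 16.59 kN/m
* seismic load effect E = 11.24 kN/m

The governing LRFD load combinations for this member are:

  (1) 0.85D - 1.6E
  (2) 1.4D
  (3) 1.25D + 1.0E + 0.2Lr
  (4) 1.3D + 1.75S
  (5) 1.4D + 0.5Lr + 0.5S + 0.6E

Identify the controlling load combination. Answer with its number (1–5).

Combination 5

(1) 0.85(27.57) - 1.6(11.24) = 23.43 - 17.98 = 5.45
(2) 1.4(27.57) = 38.60
(3) 1.25(27.57) + 1.0(11.24) + 0.2(16.59) = 34.46 + 11.24 + 3.32 = 49.02
(4) 1.3(27.57) + 1.75(13.54) = 35.84 + 23.70 = 59.54
(5) 1.4(27.57) + 0.5(16.59) + 0.5(13.54) + 0.6(11.24) = 38.60 + 8.30 + 6.77 + 6.74 = 60.41
The largest value is 60.41 kN/m from combination 5.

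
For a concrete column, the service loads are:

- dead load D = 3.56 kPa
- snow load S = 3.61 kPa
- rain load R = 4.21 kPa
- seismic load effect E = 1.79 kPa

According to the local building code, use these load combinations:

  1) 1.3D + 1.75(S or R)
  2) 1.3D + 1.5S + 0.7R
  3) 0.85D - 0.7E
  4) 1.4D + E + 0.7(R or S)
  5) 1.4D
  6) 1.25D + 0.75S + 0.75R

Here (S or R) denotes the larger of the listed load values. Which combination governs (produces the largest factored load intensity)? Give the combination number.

(S or R) → R = 4.21 kPa; (R or S) → R = 4.21 kPa.
1) 1.3(3.56) + 1.75(4.21) = 4.63 + 7.37 = 12.00
2) 1.3(3.56) + 1.5(3.61) + 0.7(4.21) = 12.99
3) 0.85(3.56) - 0.7(1.79) = 1.77
4) 1.4(3.56) + 1.0(1.79) + 0.7(4.21) = 4.98 + 1.79 + 2.95 = 9.72
5) 1.4(3.56) = 4.98
6) 1.25(3.56) + 0.75(3.61) + 0.75(4.21) = 4.45 + 2.71 + 3.16 = 10.32
The largest value is 12.99 kPa from combination 2.

Combination 2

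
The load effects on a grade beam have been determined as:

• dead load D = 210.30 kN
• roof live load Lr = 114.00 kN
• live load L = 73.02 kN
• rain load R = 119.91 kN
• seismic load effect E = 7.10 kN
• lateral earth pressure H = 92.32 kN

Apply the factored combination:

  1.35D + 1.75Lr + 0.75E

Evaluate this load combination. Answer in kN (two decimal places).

488.73 kN

1.35(210.30) + 1.75(114.00) + 0.75(7.10) = 488.73
P_u = 488.73 kN.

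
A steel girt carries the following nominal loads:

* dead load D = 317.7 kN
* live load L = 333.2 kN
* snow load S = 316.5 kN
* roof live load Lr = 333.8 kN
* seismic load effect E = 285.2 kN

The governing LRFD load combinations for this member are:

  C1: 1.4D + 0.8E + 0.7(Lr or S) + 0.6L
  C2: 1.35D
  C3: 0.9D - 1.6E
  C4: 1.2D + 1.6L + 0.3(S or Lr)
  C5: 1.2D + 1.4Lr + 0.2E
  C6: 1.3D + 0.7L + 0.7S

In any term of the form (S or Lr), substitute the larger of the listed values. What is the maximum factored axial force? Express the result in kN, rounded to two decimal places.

1106.52 kN

(Lr or S) → Lr = 333.8 kN; (S or Lr) → Lr = 333.8 kN.
C1: 1.4(317.7) + 0.8(285.2) + 0.7(333.8) + 0.6(333.2) = 444.78 + 228.16 + 233.66 + 199.92 = 1106.52
C2: 1.35(317.7) = 428.90
C3: 0.9(317.7) - 1.6(285.2) = 285.93 - 456.32 = -170.39
C4: 1.2(317.7) + 1.6(333.2) + 0.3(333.8) = 381.24 + 533.12 + 100.14 = 1014.50
C5: 1.2(317.7) + 1.4(333.8) + 0.2(285.2) = 381.24 + 467.32 + 57.04 = 905.60
C6: 1.3(317.7) + 0.7(333.2) + 0.7(316.5) = 413.01 + 233.24 + 221.55 = 867.80
Maximum is from combination 1.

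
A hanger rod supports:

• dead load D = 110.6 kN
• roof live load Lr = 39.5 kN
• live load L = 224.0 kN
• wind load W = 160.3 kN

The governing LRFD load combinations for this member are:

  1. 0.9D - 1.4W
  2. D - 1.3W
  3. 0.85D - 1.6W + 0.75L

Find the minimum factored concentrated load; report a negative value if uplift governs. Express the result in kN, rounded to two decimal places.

-124.88 kN

1. 0.9(110.6) - 1.4(160.3) = -124.88
2. 1.0(110.6) - 1.3(160.3) = -97.79
3. 0.85(110.6) - 1.6(160.3) + 0.75(224.0) = 5.53
Combination 1 gives the minimum: -124.88 kN.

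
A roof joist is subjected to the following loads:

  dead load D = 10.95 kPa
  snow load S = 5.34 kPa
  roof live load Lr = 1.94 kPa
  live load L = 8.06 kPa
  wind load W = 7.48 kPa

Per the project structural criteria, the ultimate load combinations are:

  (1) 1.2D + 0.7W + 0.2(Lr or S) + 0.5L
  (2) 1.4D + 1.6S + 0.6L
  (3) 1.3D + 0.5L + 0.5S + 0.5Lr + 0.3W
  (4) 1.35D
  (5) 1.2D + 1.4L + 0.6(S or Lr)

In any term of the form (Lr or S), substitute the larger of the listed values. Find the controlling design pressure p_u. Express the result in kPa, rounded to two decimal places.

(Lr or S) → S = 5.34 kPa; (S or Lr) → S = 5.34 kPa.
(1) 1.2(10.95) + 0.7(7.48) + 0.2(5.34) + 0.5(8.06) = 23.47
(2) 1.4(10.95) + 1.6(5.34) + 0.6(8.06) = 28.71
(3) 1.3(10.95) + 0.5(8.06) + 0.5(5.34) + 0.5(1.94) + 0.3(7.48) = 24.15
(4) 1.35(10.95) = 14.78
(5) 1.2(10.95) + 1.4(8.06) + 0.6(5.34) = 27.63
Combination 2 governs: p_u = 28.71 kPa.

28.71 kPa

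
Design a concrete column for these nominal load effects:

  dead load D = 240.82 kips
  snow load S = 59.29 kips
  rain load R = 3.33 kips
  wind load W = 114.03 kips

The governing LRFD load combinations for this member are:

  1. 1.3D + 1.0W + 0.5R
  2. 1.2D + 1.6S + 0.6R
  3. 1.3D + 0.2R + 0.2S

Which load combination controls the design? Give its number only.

Combination 1

1. 1.3(240.82) + 1.0(114.03) + 0.5(3.33) = 428.76
2. 1.2(240.82) + 1.6(59.29) + 0.6(3.33) = 385.85
3. 1.3(240.82) + 0.2(3.33) + 0.2(59.29) = 325.59
The largest value is 428.76 kips from combination 1.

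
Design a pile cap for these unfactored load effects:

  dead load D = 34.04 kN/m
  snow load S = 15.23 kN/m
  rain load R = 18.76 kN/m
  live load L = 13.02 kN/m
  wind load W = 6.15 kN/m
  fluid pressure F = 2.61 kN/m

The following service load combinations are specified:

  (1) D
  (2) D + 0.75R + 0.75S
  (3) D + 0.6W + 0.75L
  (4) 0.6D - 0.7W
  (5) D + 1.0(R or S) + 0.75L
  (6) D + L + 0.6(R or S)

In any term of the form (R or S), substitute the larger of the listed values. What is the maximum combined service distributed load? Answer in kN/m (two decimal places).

62.57 kN/m

(R or S) → R = 18.76 kN/m.
(1) 1.0(34.04) = 34.04
(2) 1.0(34.04) + 0.75(18.76) + 0.75(15.23) = 59.53
(3) 1.0(34.04) + 0.6(6.15) + 0.75(13.02) = 47.50
(4) 0.6(34.04) - 0.7(6.15) = 16.12
(5) 1.0(34.04) + 1.0(18.76) + 0.75(13.02) = 62.57
(6) 1.0(34.04) + 1.0(13.02) + 0.6(18.76) = 58.32
The controlling combination is 5, giving 62.57 kN/m.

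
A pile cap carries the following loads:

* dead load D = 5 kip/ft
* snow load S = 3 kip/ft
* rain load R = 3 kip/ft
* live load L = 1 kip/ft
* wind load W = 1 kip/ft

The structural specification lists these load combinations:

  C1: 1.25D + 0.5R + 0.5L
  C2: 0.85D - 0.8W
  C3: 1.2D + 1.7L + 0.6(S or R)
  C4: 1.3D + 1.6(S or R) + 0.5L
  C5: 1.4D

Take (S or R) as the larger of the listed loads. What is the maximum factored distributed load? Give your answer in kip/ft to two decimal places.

11.80 kip/ft

(S or R) → S = 3 kip/ft.
C1: 1.25(5) + 0.5(3) + 0.5(1) = 8.25
C2: 0.85(5) - 0.8(1) = 3.45
C3: 1.2(5) + 1.7(1) + 0.6(3) = 9.50
C4: 1.3(5) + 1.6(3) + 0.5(1) = 11.80
C5: 1.4(5) = 7.00
The controlling combination is 4, giving 11.80 kip/ft.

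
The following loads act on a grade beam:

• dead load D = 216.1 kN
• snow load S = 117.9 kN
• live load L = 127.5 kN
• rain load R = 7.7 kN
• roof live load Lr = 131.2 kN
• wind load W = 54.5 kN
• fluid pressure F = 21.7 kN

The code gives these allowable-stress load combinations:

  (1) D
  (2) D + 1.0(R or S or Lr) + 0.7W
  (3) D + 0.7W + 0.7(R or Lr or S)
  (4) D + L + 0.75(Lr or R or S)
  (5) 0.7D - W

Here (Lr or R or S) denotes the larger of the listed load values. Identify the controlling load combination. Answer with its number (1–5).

Combination 4

(R or S or Lr) → Lr = 131.2 kN; (R or Lr or S) → Lr = 131.2 kN; (Lr or R or S) → Lr = 131.2 kN.
(1) 1.0(216.1) = 216.10
(2) 1.0(216.1) + 1.0(131.2) + 0.7(54.5) = 385.45
(3) 1.0(216.1) + 0.7(54.5) + 0.7(131.2) = 346.09
(4) 1.0(216.1) + 1.0(127.5) + 0.75(131.2) = 442.00
(5) 0.7(216.1) - 1.0(54.5) = 96.77
The largest value is 442.00 kN from combination 4.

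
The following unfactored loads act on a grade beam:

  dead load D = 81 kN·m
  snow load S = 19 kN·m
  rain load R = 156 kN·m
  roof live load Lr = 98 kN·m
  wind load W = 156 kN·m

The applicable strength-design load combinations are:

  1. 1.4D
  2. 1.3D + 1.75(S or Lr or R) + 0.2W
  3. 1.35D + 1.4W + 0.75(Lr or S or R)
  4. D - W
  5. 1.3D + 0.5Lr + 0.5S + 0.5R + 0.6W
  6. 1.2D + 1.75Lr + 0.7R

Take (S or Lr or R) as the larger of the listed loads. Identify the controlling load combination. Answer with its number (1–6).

(S or Lr or R) → R = 156 kN·m; (Lr or S or R) → R = 156 kN·m.
1. 1.4(81) = 113.4
2. 1.3(81) + 1.75(156) + 0.2(156) = 105.3 + 273.0 + 31.2 = 409.5
3. 1.35(81) + 1.4(156) + 0.75(156) = 109.4 + 218.4 + 117.0 = 444.8
4. 1.0(81) - 1.0(156) = 81.0 - 156.0 = -75.0
5. 1.3(81) + 0.5(98) + 0.5(19) + 0.5(156) + 0.6(156) = 105.3 + 49.0 + 9.5 + 78.0 + 93.6 = 335.4
6. 1.2(81) + 1.75(98) + 0.7(156) = 97.2 + 171.5 + 109.2 = 377.9
The largest value is 444.8 kN·m from combination 3.

Combination 3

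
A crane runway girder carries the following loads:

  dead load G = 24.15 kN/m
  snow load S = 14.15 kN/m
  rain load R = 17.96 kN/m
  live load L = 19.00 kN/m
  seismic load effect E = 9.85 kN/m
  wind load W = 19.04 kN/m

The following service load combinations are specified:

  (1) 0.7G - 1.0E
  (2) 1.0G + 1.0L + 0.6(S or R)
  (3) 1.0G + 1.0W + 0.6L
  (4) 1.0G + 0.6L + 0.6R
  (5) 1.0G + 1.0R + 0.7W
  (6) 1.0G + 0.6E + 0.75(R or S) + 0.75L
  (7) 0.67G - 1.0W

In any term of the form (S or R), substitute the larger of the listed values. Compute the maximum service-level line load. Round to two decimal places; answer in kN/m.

(S or R) → R = 17.96 kN/m; (R or S) → R = 17.96 kN/m.
(1) 0.7(24.15) - 1.0(9.85) = 16.91 - 9.85 = 7.06
(2) 1.0(24.15) + 1.0(19.00) + 0.6(17.96) = 24.15 + 19.00 + 10.78 = 53.93
(3) 1.0(24.15) + 1.0(19.04) + 0.6(19.00) = 24.15 + 19.04 + 11.40 = 54.59
(4) 1.0(24.15) + 0.6(19.00) + 0.6(17.96) = 24.15 + 11.40 + 10.78 = 46.33
(5) 1.0(24.15) + 1.0(17.96) + 0.7(19.04) = 24.15 + 17.96 + 13.33 = 55.44
(6) 1.0(24.15) + 0.6(9.85) + 0.75(17.96) + 0.75(19.00) = 24.15 + 5.91 + 13.47 + 14.25 = 57.78
(7) 0.67(24.15) - 1.0(19.04) = 16.18 - 19.04 = -2.86
Maximum is from combination 6.

57.78 kN/m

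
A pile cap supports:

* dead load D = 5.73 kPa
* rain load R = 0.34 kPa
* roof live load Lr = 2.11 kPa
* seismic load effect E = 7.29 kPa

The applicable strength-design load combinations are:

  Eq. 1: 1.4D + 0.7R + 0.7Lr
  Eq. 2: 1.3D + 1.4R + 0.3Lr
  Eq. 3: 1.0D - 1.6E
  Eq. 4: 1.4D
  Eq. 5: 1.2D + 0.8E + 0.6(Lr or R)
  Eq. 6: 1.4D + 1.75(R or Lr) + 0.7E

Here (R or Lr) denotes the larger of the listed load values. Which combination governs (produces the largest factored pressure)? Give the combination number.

Combination 6

(Lr or R) → Lr = 2.11 kPa; (R or Lr) → Lr = 2.11 kPa.
Eq. 1: 1.4(5.73) + 0.7(0.34) + 0.7(2.11) = 8.02 + 0.24 + 1.48 = 9.74
Eq. 2: 1.3(5.73) + 1.4(0.34) + 0.3(2.11) = 7.45 + 0.48 + 0.63 = 8.56
Eq. 3: 1.0(5.73) - 1.6(7.29) = 5.73 - 11.66 = -5.93
Eq. 4: 1.4(5.73) = 8.02
Eq. 5: 1.2(5.73) + 0.8(7.29) + 0.6(2.11) = 13.97
Eq. 6: 1.4(5.73) + 1.75(2.11) + 0.7(7.29) = 16.82
The largest value is 16.82 kPa from combination 6.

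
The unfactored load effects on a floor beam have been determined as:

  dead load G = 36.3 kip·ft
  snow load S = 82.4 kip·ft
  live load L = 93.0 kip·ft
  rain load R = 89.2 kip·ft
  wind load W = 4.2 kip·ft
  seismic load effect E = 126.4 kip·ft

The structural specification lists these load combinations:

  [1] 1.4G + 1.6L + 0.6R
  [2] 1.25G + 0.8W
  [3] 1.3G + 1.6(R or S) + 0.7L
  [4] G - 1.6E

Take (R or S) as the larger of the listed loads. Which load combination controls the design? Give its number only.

(R or S) → R = 89.2 kip·ft.
[1] 1.4(36.3) + 1.6(93.0) + 0.6(89.2) = 253.1
[2] 1.25(36.3) + 0.8(4.2) = 48.7
[3] 1.3(36.3) + 1.6(89.2) + 0.7(93.0) = 255.0
[4] 1.0(36.3) - 1.6(126.4) = -165.9
The largest value is 255.0 kip·ft from combination 3.

Combination 3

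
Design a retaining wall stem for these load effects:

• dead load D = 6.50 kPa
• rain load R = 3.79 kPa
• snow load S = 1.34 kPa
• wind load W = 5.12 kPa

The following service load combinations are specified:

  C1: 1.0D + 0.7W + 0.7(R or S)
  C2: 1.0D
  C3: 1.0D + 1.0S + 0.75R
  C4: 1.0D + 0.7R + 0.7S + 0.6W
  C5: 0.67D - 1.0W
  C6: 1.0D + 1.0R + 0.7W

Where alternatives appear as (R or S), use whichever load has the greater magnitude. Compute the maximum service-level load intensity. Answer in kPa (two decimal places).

13.87 kPa

(R or S) → R = 3.79 kPa.
C1: 1.0(6.50) + 0.7(5.12) + 0.7(3.79) = 12.74
C2: 1.0(6.50) = 6.50
C3: 1.0(6.50) + 1.0(1.34) + 0.75(3.79) = 6.50 + 1.34 + 2.84 = 10.68
C4: 1.0(6.50) + 0.7(3.79) + 0.7(1.34) + 0.6(5.12) = 6.50 + 2.65 + 0.94 + 3.07 = 13.16
C5: 0.67(6.50) - 1.0(5.12) = -0.77
C6: 1.0(6.50) + 1.0(3.79) + 0.7(5.12) = 6.50 + 3.79 + 3.58 = 13.87
The controlling combination is 6, giving 13.87 kPa.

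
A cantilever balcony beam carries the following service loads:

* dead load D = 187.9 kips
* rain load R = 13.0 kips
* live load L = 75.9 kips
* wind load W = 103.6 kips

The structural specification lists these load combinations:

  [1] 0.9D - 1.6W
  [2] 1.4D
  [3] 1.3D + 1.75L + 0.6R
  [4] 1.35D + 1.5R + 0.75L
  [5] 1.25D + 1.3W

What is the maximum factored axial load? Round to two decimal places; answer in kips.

384.90 kips

[1] 0.9(187.9) - 1.6(103.6) = 169.11 - 165.76 = 3.35
[2] 1.4(187.9) = 263.06
[3] 1.3(187.9) + 1.75(75.9) + 0.6(13.0) = 244.27 + 132.83 + 7.80 = 384.90
[4] 1.35(187.9) + 1.5(13.0) + 0.75(75.9) = 330.09
[5] 1.25(187.9) + 1.3(103.6) = 234.88 + 134.68 = 369.56
Maximum is from combination 3.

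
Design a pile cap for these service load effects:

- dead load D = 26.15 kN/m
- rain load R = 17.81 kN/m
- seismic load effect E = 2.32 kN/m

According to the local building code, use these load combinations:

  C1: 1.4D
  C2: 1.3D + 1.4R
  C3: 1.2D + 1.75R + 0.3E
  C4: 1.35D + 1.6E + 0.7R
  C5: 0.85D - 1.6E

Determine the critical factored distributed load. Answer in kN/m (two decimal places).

C1: 1.4(26.15) = 36.61
C2: 1.3(26.15) + 1.4(17.81) = 34.00 + 24.93 = 58.93
C3: 1.2(26.15) + 1.75(17.81) + 0.3(2.32) = 63.24
C4: 1.35(26.15) + 1.6(2.32) + 0.7(17.81) = 35.30 + 3.71 + 12.47 = 51.48
C5: 0.85(26.15) - 1.6(2.32) = 22.23 - 3.71 = 18.52
The controlling combination is 3, giving 63.24 kN/m.

63.24 kN/m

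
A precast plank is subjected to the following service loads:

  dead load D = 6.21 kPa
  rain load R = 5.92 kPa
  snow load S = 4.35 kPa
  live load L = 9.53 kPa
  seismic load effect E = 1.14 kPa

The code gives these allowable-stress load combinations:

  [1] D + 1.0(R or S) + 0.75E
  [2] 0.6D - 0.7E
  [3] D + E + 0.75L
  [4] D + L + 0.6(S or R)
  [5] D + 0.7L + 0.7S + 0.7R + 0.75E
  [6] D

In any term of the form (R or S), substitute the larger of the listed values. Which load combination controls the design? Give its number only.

Combination 5

(R or S) → R = 5.92 kPa; (S or R) → R = 5.92 kPa.
[1] 1.0(6.21) + 1.0(5.92) + 0.75(1.14) = 6.21 + 5.92 + 0.86 = 12.99
[2] 0.6(6.21) - 0.7(1.14) = 3.73 - 0.80 = 2.93
[3] 1.0(6.21) + 1.0(1.14) + 0.75(9.53) = 6.21 + 1.14 + 7.15 = 14.50
[4] 1.0(6.21) + 1.0(9.53) + 0.6(5.92) = 6.21 + 9.53 + 3.55 = 19.29
[5] 1.0(6.21) + 0.7(9.53) + 0.7(4.35) + 0.7(5.92) + 0.75(1.14) = 6.21 + 6.67 + 3.05 + 4.14 + 0.86 = 20.93
[6] 1.0(6.21) = 6.21
The largest value is 20.93 kPa from combination 5.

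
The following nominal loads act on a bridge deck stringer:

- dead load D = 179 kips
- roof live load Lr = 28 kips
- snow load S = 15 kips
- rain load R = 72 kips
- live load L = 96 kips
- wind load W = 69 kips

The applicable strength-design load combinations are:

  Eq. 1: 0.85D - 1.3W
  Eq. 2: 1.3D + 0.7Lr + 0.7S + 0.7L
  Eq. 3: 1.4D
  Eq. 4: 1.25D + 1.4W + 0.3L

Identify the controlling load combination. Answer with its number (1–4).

Eq. 1: 0.85(179) - 1.3(69) = 152.2 - 89.7 = 62.5
Eq. 2: 1.3(179) + 0.7(28) + 0.7(15) + 0.7(96) = 232.7 + 19.6 + 10.5 + 67.2 = 330.0
Eq. 3: 1.4(179) = 250.6
Eq. 4: 1.25(179) + 1.4(69) + 0.3(96) = 223.8 + 96.6 + 28.8 = 349.2
The largest value is 349.2 kips from combination 4.

Combination 4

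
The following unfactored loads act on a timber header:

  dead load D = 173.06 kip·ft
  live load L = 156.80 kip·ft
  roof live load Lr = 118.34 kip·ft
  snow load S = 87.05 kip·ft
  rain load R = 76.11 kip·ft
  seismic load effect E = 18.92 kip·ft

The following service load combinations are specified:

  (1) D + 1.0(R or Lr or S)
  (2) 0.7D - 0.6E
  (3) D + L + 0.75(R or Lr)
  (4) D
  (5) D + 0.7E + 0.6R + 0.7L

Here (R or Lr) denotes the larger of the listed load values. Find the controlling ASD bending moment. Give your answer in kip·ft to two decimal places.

(R or Lr or S) → Lr = 118.34 kip·ft; (R or Lr) → Lr = 118.34 kip·ft.
(1) 1.0(173.06) + 1.0(118.34) = 173.06 + 118.34 = 291.40
(2) 0.7(173.06) - 0.6(18.92) = 121.14 - 11.35 = 109.79
(3) 1.0(173.06) + 1.0(156.80) + 0.75(118.34) = 173.06 + 156.80 + 88.76 = 418.62
(4) 1.0(173.06) = 173.06
(5) 1.0(173.06) + 0.7(18.92) + 0.6(76.11) + 0.7(156.80) = 173.06 + 13.24 + 45.67 + 109.76 = 341.73
Combination 3 governs: M = 418.62 kip·ft.

418.62 kip·ft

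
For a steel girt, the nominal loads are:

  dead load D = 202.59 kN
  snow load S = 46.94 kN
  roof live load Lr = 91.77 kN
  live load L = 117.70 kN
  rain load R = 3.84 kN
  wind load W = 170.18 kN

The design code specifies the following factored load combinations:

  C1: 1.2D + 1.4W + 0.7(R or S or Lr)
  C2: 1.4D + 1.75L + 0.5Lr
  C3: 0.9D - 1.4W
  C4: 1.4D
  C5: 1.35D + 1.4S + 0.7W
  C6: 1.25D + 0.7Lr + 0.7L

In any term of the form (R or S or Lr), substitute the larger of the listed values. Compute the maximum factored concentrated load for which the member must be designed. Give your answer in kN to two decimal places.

545.60 kN

(R or S or Lr) → Lr = 91.77 kN.
C1: 1.2(202.59) + 1.4(170.18) + 0.7(91.77) = 243.11 + 238.25 + 64.24 = 545.60
C2: 1.4(202.59) + 1.75(117.70) + 0.5(91.77) = 535.49
C3: 0.9(202.59) - 1.4(170.18) = 182.33 - 238.25 = -55.92
C4: 1.4(202.59) = 283.63
C5: 1.35(202.59) + 1.4(46.94) + 0.7(170.18) = 458.34
C6: 1.25(202.59) + 0.7(91.77) + 0.7(117.70) = 253.24 + 64.24 + 82.39 = 399.87
Maximum is from combination 1.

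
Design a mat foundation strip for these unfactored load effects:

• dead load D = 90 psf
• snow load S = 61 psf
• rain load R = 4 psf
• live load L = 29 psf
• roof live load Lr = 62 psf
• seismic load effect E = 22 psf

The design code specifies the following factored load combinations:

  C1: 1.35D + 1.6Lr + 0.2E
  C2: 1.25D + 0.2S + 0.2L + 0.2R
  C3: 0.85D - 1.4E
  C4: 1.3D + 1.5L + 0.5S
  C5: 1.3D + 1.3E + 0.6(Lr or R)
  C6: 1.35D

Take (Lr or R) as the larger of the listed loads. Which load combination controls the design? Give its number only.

(Lr or R) → Lr = 62 psf.
C1: 1.35(90) + 1.6(62) + 0.2(22) = 121.5 + 99.2 + 4.4 = 225.1
C2: 1.25(90) + 0.2(61) + 0.2(29) + 0.2(4) = 112.5 + 12.2 + 5.8 + 0.8 = 131.3
C3: 0.85(90) - 1.4(22) = 76.5 - 30.8 = 45.7
C4: 1.3(90) + 1.5(29) + 0.5(61) = 117.0 + 43.5 + 30.5 = 191.0
C5: 1.3(90) + 1.3(22) + 0.6(62) = 117.0 + 28.6 + 37.2 = 182.8
C6: 1.35(90) = 121.5
The largest value is 225.1 psf from combination 1.

Combination 1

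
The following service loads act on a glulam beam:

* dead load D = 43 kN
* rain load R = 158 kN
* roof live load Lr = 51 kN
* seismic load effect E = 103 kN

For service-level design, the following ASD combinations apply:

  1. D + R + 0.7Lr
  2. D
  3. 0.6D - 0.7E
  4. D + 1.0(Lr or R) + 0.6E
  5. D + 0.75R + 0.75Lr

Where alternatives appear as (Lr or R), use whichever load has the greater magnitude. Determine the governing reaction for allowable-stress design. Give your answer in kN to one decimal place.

(Lr or R) → R = 158 kN.
1. 1.0(43) + 1.0(158) + 0.7(51) = 43.0 + 158.0 + 35.7 = 236.7
2. 1.0(43) = 43.0
3. 0.6(43) - 0.7(103) = 25.8 - 72.1 = -46.3
4. 1.0(43) + 1.0(158) + 0.6(103) = 43.0 + 158.0 + 61.8 = 262.8
5. 1.0(43) + 0.75(158) + 0.75(51) = 43.0 + 118.5 + 38.3 = 199.8
The controlling combination is 4, giving 262.8 kN.

262.8 kN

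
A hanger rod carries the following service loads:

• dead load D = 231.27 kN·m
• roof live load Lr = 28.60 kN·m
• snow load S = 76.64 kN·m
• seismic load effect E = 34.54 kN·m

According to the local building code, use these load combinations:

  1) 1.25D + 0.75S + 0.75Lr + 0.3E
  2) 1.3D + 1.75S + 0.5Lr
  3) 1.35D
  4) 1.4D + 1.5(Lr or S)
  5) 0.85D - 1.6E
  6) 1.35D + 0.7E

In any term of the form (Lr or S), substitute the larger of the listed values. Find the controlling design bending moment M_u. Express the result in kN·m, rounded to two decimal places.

(Lr or S) → S = 76.64 kN·m.
1) 1.25(231.27) + 0.75(76.64) + 0.75(28.60) + 0.3(34.54) = 289.09 + 57.48 + 21.45 + 10.36 = 378.38
2) 1.3(231.27) + 1.75(76.64) + 0.5(28.60) = 300.65 + 134.12 + 14.30 = 449.07
3) 1.35(231.27) = 312.21
4) 1.4(231.27) + 1.5(76.64) = 323.78 + 114.96 = 438.74
5) 0.85(231.27) - 1.6(34.54) = 196.58 - 55.26 = 141.32
6) 1.35(231.27) + 0.7(34.54) = 312.21 + 24.18 = 336.39
The controlling combination is 2, giving 449.07 kN·m.

449.07 kN·m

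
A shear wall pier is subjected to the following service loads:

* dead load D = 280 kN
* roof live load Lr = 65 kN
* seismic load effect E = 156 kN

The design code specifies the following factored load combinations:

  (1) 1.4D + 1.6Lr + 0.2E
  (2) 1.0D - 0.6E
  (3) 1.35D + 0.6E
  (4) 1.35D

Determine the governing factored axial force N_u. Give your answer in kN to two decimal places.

527.20 kN

(1) 1.4(280) + 1.6(65) + 0.2(156) = 527.20
(2) 1.0(280) - 0.6(156) = 186.40
(3) 1.35(280) + 0.6(156) = 471.60
(4) 1.35(280) = 378.00
The controlling combination is 1, giving 527.20 kN.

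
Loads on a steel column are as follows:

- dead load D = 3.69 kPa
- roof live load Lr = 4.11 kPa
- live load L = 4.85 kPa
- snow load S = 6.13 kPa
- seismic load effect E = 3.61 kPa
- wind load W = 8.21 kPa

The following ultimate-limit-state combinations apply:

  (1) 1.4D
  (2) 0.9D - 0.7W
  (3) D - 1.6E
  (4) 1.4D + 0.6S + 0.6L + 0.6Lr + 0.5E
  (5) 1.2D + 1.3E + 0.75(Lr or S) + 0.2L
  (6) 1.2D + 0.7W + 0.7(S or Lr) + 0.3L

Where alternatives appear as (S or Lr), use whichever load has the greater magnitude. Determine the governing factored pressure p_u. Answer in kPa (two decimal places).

16.03 kPa

(Lr or S) → S = 6.13 kPa; (S or Lr) → S = 6.13 kPa.
(1) 1.4(3.69) = 5.17
(2) 0.9(3.69) - 0.7(8.21) = 3.32 - 5.75 = -2.43
(3) 1.0(3.69) - 1.6(3.61) = 3.69 - 5.78 = -2.09
(4) 1.4(3.69) + 0.6(6.13) + 0.6(4.85) + 0.6(4.11) + 0.5(3.61) = 16.03
(5) 1.2(3.69) + 1.3(3.61) + 0.75(6.13) + 0.2(4.85) = 4.43 + 4.69 + 4.60 + 0.97 = 14.69
(6) 1.2(3.69) + 0.7(8.21) + 0.7(6.13) + 0.3(4.85) = 15.92
Combination 4 governs: p_u = 16.03 kPa.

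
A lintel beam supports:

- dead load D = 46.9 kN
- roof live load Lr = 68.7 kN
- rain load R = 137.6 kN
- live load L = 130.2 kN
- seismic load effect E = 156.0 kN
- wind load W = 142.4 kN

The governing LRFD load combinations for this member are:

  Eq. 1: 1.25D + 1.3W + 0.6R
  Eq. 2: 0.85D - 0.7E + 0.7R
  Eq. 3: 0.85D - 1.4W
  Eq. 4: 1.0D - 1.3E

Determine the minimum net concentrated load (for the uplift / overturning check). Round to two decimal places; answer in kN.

-159.50 kN

Eq. 1: 1.25(46.9) + 1.3(142.4) + 0.6(137.6) = 58.63 + 185.12 + 82.56 = 326.31
Eq. 2: 0.85(46.9) - 0.7(156.0) + 0.7(137.6) = 39.87 - 109.20 + 96.32 = 26.99
Eq. 3: 0.85(46.9) - 1.4(142.4) = -159.50
Eq. 4: 1.0(46.9) - 1.3(156.0) = 46.90 - 202.80 = -155.90
Combination 3 gives the minimum: -159.50 kN.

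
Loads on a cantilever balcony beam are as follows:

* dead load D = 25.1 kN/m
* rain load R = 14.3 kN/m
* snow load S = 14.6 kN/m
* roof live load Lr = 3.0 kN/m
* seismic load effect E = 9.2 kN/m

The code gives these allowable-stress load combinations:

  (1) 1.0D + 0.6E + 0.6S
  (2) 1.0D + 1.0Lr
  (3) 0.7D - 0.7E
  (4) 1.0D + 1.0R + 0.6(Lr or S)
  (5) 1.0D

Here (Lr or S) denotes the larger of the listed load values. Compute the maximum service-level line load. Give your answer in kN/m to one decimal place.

(Lr or S) → S = 14.6 kN/m.
(1) 1.0(25.1) + 0.6(9.2) + 0.6(14.6) = 39.4
(2) 1.0(25.1) + 1.0(3.0) = 28.1
(3) 0.7(25.1) - 0.7(9.2) = 11.1
(4) 1.0(25.1) + 1.0(14.3) + 0.6(14.6) = 48.2
(5) 1.0(25.1) = 25.1
Maximum is from combination 4.

48.2 kN/m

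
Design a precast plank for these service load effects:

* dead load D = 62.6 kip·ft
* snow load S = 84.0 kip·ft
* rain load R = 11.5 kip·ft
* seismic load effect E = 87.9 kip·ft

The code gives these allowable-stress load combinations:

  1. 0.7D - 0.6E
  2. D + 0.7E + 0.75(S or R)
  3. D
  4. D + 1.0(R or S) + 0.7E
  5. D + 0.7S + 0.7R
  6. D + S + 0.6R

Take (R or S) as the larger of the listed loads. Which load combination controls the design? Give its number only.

(S or R) → S = 84.0 kip·ft; (R or S) → S = 84.0 kip·ft.
1. 0.7(62.6) - 0.6(87.9) = 43.82 - 52.74 = -8.92
2. 1.0(62.6) + 0.7(87.9) + 0.75(84.0) = 62.60 + 61.53 + 63.00 = 187.13
3. 1.0(62.6) = 62.60
4. 1.0(62.6) + 1.0(84.0) + 0.7(87.9) = 62.60 + 84.00 + 61.53 = 208.13
5. 1.0(62.6) + 0.7(84.0) + 0.7(11.5) = 62.60 + 58.80 + 8.05 = 129.45
6. 1.0(62.6) + 1.0(84.0) + 0.6(11.5) = 62.60 + 84.00 + 6.90 = 153.50
The largest value is 208.13 kip·ft from combination 4.

Combination 4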